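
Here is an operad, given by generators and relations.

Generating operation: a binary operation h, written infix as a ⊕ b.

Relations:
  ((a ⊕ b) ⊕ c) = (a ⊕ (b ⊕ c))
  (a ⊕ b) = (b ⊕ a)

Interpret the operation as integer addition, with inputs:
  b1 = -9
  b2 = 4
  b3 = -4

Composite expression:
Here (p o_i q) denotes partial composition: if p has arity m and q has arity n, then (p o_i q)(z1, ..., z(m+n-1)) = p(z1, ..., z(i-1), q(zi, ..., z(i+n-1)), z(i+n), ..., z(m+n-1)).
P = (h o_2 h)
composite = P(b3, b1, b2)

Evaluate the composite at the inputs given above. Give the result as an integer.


-9

(b1 ⊕ b2) = -5
(b3 ⊕ (b1 ⊕ b2)) = -9


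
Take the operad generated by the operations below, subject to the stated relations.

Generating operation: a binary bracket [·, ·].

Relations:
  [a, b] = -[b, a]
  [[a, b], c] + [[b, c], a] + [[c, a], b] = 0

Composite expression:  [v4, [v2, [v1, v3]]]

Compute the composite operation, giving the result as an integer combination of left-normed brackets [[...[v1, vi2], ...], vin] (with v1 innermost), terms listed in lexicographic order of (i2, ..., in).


[[[v1, v3], v2], v4]


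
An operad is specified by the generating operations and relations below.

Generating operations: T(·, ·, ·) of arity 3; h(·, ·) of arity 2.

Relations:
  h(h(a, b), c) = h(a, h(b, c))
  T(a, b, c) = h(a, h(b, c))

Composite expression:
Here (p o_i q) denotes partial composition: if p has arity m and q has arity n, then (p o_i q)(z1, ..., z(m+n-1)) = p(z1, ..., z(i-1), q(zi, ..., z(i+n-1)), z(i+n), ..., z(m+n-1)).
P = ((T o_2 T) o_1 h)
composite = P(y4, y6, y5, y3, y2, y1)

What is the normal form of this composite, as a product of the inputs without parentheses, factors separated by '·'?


y4 · y6 · y5 · y3 · y2 · y1

Under associativity of T, the answer is the y's in reading order.
h(y4, y6) unparenthesizes to y4 · y6
T(y5, y3, y2) unparenthesizes to y5 · y3 · y2
T(h(y4, y6), T(y5, y3, y2), y1) unparenthesizes to y4 · y6 · y5 · y3 · y2 · y1


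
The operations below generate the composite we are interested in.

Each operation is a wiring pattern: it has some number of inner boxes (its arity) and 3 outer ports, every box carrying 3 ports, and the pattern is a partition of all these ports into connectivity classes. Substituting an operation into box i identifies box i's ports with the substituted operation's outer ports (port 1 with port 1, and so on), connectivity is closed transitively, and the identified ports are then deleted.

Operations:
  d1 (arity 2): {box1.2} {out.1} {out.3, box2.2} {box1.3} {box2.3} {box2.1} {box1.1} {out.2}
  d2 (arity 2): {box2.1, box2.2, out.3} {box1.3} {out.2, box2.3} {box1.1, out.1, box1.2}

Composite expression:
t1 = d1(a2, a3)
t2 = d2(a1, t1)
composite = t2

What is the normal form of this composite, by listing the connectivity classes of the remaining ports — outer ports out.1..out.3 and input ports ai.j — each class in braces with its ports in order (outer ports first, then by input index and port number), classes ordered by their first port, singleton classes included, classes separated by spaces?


{out.1, a1.1, a1.2} {out.2, a3.2} {out.3} {a1.3} {a2.1} {a2.2} {a2.3} {a3.1} {a3.3}

After gluing at d2, chains via deleted ports link the a-ports.
d1 over (a2, a3) gives {out.1} {out.2} {out.3, a3.2} {a2.1} {a2.2} {a2.3} {a3.1} {a3.3}, out.j being that stage's outer ports
d2 over (a1, a2, a3) gives {out.1, a1.1, a1.2} {out.2, a3.2} {out.3} {a1.3} {a2.1} {a2.2} {a2.3} {a3.1} {a3.3}, out.j being that stage's outer ports


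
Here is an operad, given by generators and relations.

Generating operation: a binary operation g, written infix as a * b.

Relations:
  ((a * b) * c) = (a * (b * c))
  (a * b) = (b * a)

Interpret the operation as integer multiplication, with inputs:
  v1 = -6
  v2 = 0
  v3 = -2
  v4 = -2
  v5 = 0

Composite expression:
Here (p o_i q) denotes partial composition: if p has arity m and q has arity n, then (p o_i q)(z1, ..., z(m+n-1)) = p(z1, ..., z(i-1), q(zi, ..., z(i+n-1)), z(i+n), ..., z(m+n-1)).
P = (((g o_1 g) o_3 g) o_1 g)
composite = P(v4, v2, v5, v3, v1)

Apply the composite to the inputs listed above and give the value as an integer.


0

(v4 * v2) = 0
((v4 * v2) * v5) = 0
(v3 * v1) = 12
(((v4 * v2) * v5) * (v3 * v1)) = 0


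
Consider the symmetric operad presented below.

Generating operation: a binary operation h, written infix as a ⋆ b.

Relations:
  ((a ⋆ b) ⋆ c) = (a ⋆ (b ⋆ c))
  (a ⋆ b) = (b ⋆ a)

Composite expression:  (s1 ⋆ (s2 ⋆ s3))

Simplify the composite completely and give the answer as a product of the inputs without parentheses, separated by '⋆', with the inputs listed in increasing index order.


s1 ⋆ s2 ⋆ s3

With h associative and commutative, the s-input set is all that matters.
(s2 ⋆ s3) collapses to s2 ⋆ s3
(s1 ⋆ (s2 ⋆ s3)) collapses to s1 ⋆ s2 ⋆ s3
reordering the factors by index: s1 ⋆ s2 ⋆ s3


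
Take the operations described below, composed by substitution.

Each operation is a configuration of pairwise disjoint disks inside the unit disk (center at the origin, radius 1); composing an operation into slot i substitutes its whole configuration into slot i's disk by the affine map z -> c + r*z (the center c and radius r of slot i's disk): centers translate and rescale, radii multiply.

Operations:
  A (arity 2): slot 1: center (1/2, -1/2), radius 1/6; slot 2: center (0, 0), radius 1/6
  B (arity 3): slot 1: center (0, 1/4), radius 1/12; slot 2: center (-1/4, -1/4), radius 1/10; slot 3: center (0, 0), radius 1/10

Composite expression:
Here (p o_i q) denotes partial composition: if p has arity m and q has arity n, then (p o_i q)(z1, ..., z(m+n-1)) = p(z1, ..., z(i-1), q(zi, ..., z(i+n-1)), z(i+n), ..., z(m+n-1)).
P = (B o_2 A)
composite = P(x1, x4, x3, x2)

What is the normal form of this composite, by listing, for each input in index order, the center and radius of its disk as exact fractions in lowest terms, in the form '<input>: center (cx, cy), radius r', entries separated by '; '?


x1: center (0, 1/4), radius 1/12; x2: center (0, 0), radius 1/10; x3: center (-1/4, -1/4), radius 1/60; x4: center (-1/5, -3/10), radius 1/60

Below B, radii multiply path by path; the x-disk centers shift.
input x1: composing its 1 substitution step yields center (0, 1/4), radius 1/12
input x4: composing its 2 substitution steps yields center (-1/5, -3/10), radius 1/60
input x3: composing its 2 substitution steps yields center (-1/4, -1/4), radius 1/60
input x2: composing its 1 substitution step yields center (0, 0), radius 1/10


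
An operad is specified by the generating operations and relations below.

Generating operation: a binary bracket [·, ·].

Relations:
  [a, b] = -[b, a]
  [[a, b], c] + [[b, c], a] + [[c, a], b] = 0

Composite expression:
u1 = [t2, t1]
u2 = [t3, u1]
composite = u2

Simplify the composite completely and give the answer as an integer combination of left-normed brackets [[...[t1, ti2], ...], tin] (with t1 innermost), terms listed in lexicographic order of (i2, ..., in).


[[t1, t2], t3]

Antisymmetry and Jacobi reduce to t1-anchored left-normed brackets.
Composite bracket: [t3, [t2, t1]]
Under [a, b] = ab - ba we get 4 signed associative words (2^2 = 4).
The t1-initial words carry the normal form:
  the word t1t2t3 carries sign +1 and contributes +[[t1, t2], t3]


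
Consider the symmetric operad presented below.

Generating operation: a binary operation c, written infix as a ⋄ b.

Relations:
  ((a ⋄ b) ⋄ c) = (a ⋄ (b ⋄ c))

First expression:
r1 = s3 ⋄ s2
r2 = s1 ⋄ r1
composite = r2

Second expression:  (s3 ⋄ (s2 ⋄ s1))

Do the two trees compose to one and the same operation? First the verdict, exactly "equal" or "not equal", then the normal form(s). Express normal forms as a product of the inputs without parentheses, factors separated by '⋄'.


not equal; first: s1 ⋄ s3 ⋄ s2; second: s3 ⋄ s2 ⋄ s1


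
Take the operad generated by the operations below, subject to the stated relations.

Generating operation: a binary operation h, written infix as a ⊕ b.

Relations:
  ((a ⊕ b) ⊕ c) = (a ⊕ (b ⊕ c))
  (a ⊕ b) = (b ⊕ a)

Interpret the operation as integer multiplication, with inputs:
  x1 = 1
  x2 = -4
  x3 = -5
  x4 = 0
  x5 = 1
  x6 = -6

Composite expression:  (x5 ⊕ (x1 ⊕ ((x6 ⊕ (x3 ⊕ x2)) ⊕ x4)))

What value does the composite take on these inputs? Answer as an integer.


0

(x3 ⊕ x2) = 20
(x6 ⊕ (x3 ⊕ x2)) = -120
((x6 ⊕ (x3 ⊕ x2)) ⊕ x4) = 0
(x1 ⊕ ((x6 ⊕ (x3 ⊕ x2)) ⊕ x4)) = 0
(x5 ⊕ (x1 ⊕ ((x6 ⊕ (x3 ⊕ x2)) ⊕ x4))) = 0


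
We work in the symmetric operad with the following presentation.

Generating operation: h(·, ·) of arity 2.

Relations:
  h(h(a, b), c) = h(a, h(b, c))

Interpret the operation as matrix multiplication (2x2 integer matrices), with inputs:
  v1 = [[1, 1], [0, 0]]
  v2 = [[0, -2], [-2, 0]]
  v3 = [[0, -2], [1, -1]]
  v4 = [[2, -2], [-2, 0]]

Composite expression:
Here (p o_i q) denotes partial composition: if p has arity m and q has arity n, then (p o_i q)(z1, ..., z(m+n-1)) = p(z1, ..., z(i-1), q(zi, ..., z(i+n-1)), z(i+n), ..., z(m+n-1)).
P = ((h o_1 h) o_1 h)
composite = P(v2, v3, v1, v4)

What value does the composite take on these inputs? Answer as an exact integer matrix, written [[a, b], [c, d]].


h(v2, v3) = [[-2, 2], [0, 4]]
h(h(v2, v3), v1) = [[-2, -2], [0, 0]]
h(h(h(v2, v3), v1), v4) = [[0, 4], [0, 0]]

[[0, 4], [0, 0]]


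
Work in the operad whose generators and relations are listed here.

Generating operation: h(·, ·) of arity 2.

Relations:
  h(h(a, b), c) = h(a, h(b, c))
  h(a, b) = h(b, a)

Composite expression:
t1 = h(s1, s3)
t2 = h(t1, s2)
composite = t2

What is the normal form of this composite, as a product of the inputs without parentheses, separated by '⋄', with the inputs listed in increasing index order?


Reordering under h is free, so list the s-inputs canonically.
h(s1, s3) unparenthesizes to s1 ⋄ s3
h(h(s1, s3), s2) unparenthesizes to s1 ⋄ s3 ⋄ s2
putting the inputs in ascending order: s1 ⋄ s2 ⋄ s3

s1 ⋄ s2 ⋄ s3


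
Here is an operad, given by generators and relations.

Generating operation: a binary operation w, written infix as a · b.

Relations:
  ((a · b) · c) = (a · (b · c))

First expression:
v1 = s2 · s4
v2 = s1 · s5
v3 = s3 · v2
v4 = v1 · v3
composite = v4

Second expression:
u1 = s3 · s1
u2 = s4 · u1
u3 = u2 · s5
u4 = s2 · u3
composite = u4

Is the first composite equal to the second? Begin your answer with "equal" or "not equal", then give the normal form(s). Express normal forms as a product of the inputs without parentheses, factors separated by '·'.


equal: each reduces to s2 · s4 · s3 · s1 · s5


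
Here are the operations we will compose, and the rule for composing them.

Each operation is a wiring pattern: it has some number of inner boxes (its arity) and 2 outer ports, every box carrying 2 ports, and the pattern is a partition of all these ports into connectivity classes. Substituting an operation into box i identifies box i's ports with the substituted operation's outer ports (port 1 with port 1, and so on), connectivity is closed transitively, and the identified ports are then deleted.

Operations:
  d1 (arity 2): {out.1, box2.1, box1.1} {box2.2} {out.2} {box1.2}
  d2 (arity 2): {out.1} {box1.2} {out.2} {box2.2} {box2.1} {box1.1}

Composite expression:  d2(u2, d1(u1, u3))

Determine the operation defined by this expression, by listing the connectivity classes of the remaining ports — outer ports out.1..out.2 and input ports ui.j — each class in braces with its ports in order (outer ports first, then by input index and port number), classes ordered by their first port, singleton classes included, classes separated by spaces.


Reachability decides: close wires over d2-identified ports.
composing d1 on (u1, u3), with out.j its own outer ports: {out.1, u1.1, u3.1} {out.2} {u1.2} {u3.2}
composing d2 on (u2, u1, u3), with out.j its own outer ports: {out.1} {out.2} {u1.1, u3.1} {u1.2} {u2.1} {u2.2} {u3.2}

{out.1} {out.2} {u1.1, u3.1} {u1.2} {u2.1} {u2.2} {u3.2}


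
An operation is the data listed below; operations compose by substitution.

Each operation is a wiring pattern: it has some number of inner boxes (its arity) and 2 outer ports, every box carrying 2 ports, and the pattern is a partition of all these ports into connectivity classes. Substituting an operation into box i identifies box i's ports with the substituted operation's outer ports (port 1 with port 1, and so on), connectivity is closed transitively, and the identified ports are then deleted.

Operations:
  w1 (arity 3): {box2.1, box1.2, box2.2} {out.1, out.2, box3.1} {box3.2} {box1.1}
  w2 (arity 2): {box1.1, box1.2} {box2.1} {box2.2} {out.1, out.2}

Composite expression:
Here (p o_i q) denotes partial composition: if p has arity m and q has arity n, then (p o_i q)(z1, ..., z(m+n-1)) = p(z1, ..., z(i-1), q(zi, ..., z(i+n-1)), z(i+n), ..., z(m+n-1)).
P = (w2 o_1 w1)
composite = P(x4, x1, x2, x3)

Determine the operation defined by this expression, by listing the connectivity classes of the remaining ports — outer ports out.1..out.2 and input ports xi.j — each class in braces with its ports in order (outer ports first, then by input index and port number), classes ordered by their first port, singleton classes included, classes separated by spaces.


{out.1, out.2} {x1.1, x1.2, x4.2} {x2.1} {x2.2} {x3.1} {x3.2} {x4.1}

Connectivity passes through glued w2-boundaries; trace each wire chain.
the subtree at w1 composes to {out.1, out.2, x2.1} {x1.1, x1.2, x4.2} {x2.2} {x4.1} on (x4, x1, x2); out.j = own outer ports
the subtree at w2 composes to {out.1, out.2} {x1.1, x1.2, x4.2} {x2.1} {x2.2} {x3.1} {x3.2} {x4.1} on (x4, x1, x2, x3); out.j = own outer ports


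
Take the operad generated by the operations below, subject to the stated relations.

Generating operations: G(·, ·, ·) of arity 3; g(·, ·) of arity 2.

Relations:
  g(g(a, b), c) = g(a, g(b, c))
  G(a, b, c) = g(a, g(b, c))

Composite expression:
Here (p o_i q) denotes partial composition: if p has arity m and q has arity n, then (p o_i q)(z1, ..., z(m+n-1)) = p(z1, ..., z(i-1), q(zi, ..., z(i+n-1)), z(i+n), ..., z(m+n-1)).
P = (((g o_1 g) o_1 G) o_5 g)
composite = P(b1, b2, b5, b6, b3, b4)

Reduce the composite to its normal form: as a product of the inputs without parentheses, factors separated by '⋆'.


b1 ⋆ b2 ⋆ b5 ⋆ b6 ⋆ b3 ⋆ b4

Key point: g is associative — brackets drop, the b-order remains.
G(b1, b2, b5) reduces to b1 ⋆ b2 ⋆ b5
g(G(b1, b2, b5), b6) reduces to b1 ⋆ b2 ⋆ b5 ⋆ b6
g(b3, b4) reduces to b3 ⋆ b4
g(g(G(b1, b2, b5), b6), g(b3, b4)) reduces to b1 ⋆ b2 ⋆ b5 ⋆ b6 ⋆ b3 ⋆ b4


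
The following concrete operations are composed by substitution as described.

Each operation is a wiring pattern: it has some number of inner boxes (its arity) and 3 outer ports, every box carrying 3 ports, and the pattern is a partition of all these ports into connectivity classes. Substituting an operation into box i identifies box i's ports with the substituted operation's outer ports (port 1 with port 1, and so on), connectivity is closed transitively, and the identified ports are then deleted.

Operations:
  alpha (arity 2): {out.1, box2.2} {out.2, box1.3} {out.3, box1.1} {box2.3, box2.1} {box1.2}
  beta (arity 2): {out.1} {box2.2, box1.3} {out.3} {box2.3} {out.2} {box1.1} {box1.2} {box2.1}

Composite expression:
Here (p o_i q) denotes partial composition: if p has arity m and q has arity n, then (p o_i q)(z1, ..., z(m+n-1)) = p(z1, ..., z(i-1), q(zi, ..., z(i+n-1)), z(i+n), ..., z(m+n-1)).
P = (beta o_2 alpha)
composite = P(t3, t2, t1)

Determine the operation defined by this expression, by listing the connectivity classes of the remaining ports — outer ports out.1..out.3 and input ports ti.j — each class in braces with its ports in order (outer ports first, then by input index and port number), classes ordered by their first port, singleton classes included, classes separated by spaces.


Connectivity passes through glued beta-boundaries; trace each wire chain.
the subtree at alpha composes to {out.1, t1.2} {out.2, t2.3} {out.3, t2.1} {t1.1, t1.3} {t2.2} on (t2, t1); out.j = own outer ports
the subtree at beta composes to {out.1} {out.2} {out.3} {t1.1, t1.3} {t1.2} {t2.1} {t2.2} {t2.3, t3.3} {t3.1} {t3.2} on (t3, t2, t1); out.j = own outer ports

{out.1} {out.2} {out.3} {t1.1, t1.3} {t1.2} {t2.1} {t2.2} {t2.3, t3.3} {t3.1} {t3.2}


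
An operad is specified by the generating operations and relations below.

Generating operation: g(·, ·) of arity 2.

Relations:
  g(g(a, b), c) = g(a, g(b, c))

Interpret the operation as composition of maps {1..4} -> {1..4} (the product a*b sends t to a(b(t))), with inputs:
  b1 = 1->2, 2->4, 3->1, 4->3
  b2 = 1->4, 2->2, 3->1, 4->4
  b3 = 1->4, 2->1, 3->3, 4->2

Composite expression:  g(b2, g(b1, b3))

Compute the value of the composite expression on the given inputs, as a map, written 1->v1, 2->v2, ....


1->1, 2->2, 3->4, 4->4


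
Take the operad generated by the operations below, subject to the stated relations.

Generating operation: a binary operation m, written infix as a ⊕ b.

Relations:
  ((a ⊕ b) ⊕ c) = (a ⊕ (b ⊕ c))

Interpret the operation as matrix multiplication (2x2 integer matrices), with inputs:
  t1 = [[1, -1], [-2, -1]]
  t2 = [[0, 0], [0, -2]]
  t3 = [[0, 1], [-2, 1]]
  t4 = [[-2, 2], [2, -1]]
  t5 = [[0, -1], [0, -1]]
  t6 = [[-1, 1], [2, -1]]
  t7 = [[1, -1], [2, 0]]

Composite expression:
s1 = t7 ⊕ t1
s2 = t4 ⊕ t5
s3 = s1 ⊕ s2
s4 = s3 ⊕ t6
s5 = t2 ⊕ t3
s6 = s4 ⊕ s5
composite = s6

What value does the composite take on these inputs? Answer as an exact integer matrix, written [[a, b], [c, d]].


[[0, 0], [-8, 4]]


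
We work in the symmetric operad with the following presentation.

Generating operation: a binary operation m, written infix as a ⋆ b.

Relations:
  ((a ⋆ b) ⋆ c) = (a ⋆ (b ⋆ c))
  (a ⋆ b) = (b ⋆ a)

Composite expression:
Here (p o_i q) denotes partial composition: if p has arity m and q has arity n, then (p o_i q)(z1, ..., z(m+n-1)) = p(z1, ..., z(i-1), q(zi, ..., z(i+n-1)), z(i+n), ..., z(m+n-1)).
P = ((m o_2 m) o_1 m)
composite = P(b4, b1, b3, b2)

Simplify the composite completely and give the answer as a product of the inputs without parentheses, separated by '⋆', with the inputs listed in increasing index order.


b1 ⋆ b2 ⋆ b3 ⋆ b4


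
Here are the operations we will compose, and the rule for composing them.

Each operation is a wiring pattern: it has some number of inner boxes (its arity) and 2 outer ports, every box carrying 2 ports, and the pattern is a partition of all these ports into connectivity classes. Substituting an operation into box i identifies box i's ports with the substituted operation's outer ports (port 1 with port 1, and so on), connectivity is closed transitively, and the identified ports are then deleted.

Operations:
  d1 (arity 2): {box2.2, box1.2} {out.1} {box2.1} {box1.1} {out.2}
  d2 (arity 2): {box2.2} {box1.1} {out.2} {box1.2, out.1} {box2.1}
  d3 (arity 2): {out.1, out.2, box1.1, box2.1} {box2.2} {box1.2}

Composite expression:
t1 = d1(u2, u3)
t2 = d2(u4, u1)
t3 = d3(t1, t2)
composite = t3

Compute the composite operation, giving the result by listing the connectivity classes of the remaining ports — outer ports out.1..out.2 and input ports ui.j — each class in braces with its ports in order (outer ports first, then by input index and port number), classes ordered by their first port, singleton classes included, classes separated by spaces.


{out.1, out.2, u4.2} {u1.1} {u1.2} {u2.1} {u2.2, u3.2} {u3.1} {u4.1}

Treat the ports identified at d3 as solder joints: merge, then drop.
through d1, on inputs (u2, u3): {out.1} {out.2} {u2.1} {u2.2, u3.2} {u3.1} (out.j = stage outer ports)
through d2, on inputs (u4, u1): {out.1, u4.2} {out.2} {u1.1} {u1.2} {u4.1} (out.j = stage outer ports)
through d3, on inputs (u2, u3, u4, u1): {out.1, out.2, u4.2} {u1.1} {u1.2} {u2.1} {u2.2, u3.2} {u3.1} {u4.1} (out.j = stage outer ports)


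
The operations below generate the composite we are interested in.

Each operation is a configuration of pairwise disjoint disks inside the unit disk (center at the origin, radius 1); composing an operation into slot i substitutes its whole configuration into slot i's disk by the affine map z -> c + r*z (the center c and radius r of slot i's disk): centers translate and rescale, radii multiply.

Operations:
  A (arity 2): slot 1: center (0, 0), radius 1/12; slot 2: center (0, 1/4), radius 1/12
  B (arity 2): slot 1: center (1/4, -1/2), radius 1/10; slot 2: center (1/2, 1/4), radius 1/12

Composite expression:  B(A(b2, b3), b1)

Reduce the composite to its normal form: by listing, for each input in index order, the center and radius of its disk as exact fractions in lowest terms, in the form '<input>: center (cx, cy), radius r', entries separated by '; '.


b1: center (1/2, 1/4), radius 1/12; b2: center (1/4, -1/2), radius 1/120; b3: center (1/4, -19/40), radius 1/120

Only the slot chain above each b matters under B; compose those maps.
b2: after 2 affine steps, its disk has center (1/4, -1/2), radius 1/120
b3: after 2 affine steps, its disk has center (1/4, -19/40), radius 1/120
b1: after 1 affine step, its disk has center (1/2, 1/4), radius 1/12


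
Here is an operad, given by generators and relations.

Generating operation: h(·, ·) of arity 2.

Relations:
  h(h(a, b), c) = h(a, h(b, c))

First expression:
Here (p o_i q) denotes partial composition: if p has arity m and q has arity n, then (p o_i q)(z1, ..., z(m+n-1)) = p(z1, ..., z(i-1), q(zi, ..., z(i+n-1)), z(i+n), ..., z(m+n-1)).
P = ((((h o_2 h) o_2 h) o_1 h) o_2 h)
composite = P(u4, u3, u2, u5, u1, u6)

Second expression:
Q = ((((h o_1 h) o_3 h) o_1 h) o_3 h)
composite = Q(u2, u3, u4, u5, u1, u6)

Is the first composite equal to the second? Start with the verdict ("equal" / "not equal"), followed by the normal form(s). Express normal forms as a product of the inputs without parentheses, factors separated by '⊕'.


The first expression, normalized: u4 ⊕ u3 ⊕ u2 ⊕ u5 ⊕ u1 ⊕ u6
The second expression, normalized: u2 ⊕ u3 ⊕ u4 ⊕ u5 ⊕ u1 ⊕ u6
Distinct normal forms: not equal.

not equal: they reduce to u4 ⊕ u3 ⊕ u2 ⊕ u5 ⊕ u1 ⊕ u6 and u2 ⊕ u3 ⊕ u4 ⊕ u5 ⊕ u1 ⊕ u6


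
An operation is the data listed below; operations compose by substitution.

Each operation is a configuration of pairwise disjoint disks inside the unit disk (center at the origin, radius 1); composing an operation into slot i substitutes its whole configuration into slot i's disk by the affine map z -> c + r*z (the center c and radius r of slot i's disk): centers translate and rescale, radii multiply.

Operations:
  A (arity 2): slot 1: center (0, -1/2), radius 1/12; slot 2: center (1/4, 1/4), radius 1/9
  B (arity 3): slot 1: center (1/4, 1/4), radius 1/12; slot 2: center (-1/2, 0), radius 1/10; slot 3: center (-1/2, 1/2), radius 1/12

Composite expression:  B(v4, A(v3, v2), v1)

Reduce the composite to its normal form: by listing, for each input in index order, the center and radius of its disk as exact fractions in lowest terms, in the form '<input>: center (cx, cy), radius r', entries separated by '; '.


v1: center (-1/2, 1/2), radius 1/12; v2: center (-19/40, 1/40), radius 1/90; v3: center (-1/2, -1/20), radius 1/120; v4: center (1/4, 1/4), radius 1/12


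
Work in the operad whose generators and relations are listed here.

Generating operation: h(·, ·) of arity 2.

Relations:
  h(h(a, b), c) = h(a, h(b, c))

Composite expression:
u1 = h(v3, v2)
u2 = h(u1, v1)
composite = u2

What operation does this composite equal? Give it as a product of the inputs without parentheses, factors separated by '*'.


All parenthesizations of h agree; list the v-inputs left to right.
h(v3, v2) spells out as v3 * v2
h(h(v3, v2), v1) spells out as v3 * v2 * v1

v3 * v2 * v1


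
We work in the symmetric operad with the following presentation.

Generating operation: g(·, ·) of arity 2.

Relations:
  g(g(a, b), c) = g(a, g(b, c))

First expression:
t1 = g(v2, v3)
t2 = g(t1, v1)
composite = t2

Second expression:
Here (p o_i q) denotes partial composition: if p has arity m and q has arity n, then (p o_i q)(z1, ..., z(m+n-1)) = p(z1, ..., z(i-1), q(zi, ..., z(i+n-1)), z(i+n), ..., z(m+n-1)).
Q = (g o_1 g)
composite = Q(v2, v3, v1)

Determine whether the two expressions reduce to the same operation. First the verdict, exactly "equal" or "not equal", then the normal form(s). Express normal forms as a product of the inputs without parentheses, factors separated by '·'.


Normal form of the first expression: v2 · v3 · v1
Normal form of the second expression: v2 · v3 · v1
One common form — equal.

equal; the common form is v2 · v3 · v1


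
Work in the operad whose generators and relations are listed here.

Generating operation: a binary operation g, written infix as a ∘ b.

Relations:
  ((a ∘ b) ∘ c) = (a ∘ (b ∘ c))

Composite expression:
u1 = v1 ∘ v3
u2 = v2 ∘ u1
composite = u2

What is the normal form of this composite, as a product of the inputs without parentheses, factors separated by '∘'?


v2 ∘ v1 ∘ v3

Associativity of g dissolves the nesting; only the v-input order survives.
(v1 ∘ v3) collapses to v1 ∘ v3
(v2 ∘ (v1 ∘ v3)) collapses to v2 ∘ v1 ∘ v3


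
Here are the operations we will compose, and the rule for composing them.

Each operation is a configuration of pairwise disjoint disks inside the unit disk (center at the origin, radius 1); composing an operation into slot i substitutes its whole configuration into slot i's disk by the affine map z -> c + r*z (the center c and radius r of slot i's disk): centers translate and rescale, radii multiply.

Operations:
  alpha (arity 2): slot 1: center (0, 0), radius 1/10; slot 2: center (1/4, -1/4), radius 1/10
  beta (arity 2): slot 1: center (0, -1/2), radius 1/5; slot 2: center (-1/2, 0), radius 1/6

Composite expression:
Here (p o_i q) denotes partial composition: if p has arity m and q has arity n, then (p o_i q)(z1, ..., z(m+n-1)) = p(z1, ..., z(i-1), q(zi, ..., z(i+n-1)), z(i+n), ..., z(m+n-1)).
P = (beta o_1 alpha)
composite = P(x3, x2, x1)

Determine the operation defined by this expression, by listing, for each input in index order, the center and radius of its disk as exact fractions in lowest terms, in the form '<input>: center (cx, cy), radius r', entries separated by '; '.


Affine substitution under beta: radii multiply and x-centers shift.
input x3: composing its 2 substitution steps yields center (0, -1/2), radius 1/50
input x2: composing its 2 substitution steps yields center (1/20, -11/20), radius 1/50
input x1: composing its 1 substitution step yields center (-1/2, 0), radius 1/6

x1: center (-1/2, 0), radius 1/6; x2: center (1/20, -11/20), radius 1/50; x3: center (0, -1/2), radius 1/50


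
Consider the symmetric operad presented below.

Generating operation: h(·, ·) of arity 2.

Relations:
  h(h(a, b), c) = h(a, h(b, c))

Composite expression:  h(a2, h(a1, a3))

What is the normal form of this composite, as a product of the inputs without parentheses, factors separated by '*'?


Associativity of h dissolves the nesting; only the a-input order survives.
h(a1, a3) flattens to a1 * a3
h(a2, h(a1, a3)) flattens to a2 * a1 * a3

a2 * a1 * a3


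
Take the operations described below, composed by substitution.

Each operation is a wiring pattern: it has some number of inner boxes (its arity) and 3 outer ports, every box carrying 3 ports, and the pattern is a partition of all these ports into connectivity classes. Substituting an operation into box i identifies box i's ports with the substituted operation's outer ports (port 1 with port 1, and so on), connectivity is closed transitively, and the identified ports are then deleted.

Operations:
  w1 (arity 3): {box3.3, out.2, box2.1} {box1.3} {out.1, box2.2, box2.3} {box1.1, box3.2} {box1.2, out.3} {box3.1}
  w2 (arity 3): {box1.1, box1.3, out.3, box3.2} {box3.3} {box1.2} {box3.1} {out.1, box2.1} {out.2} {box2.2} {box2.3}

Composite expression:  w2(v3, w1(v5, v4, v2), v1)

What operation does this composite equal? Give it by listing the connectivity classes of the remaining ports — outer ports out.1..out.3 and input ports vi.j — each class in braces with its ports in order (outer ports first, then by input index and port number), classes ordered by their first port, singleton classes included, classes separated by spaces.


{out.1, v4.2, v4.3} {out.2} {out.3, v1.2, v3.1, v3.3} {v1.1} {v1.3} {v2.1} {v2.2, v5.1} {v2.3, v4.1} {v3.2} {v5.2} {v5.3}

Substituting into w2 glues patterns; closure does the rest.
stage w1: inputs (v5, v4, v2), connectivity {out.1, v4.2, v4.3} {out.2, v2.3, v4.1} {out.3, v5.2} {v2.1} {v2.2, v5.1} {v5.3}, out.j its boundary
stage w2: inputs (v3, v5, v4, v2, v1), connectivity {out.1, v4.2, v4.3} {out.2} {out.3, v1.2, v3.1, v3.3} {v1.1} {v1.3} {v2.1} {v2.2, v5.1} {v2.3, v4.1} {v3.2} {v5.2} {v5.3}, out.j its boundary


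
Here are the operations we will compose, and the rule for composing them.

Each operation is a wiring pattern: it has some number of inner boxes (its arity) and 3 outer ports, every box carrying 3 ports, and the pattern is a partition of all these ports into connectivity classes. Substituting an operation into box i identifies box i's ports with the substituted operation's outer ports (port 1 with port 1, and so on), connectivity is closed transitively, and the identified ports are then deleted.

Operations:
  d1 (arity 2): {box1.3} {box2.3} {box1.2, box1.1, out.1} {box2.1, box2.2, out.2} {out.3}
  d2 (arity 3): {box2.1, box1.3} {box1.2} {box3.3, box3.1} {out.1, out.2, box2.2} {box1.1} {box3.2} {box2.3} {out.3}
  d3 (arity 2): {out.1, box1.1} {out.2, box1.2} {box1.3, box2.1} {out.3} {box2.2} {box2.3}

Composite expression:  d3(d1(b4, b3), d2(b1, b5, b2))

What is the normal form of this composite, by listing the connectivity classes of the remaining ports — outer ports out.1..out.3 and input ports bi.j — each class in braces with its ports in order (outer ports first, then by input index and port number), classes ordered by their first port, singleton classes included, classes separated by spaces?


{out.1, b4.1, b4.2} {out.2, b3.1, b3.2} {out.3} {b1.1} {b1.2} {b1.3, b5.1} {b2.1, b2.3} {b2.2} {b3.3} {b4.3} {b5.2} {b5.3}

Two ports join when wires chain via d3-identified ports.
through d1, on inputs (b4, b3): {out.1, b4.1, b4.2} {out.2, b3.1, b3.2} {out.3} {b3.3} {b4.3} (out.j = stage outer ports)
through d2, on inputs (b1, b5, b2): {out.1, out.2, b5.2} {out.3} {b1.1} {b1.2} {b1.3, b5.1} {b2.1, b2.3} {b2.2} {b5.3} (out.j = stage outer ports)
through d3, on inputs (b4, b3, b1, b5, b2): {out.1, b4.1, b4.2} {out.2, b3.1, b3.2} {out.3} {b1.1} {b1.2} {b1.3, b5.1} {b2.1, b2.3} {b2.2} {b3.3} {b4.3} {b5.2} {b5.3} (out.j = stage outer ports)


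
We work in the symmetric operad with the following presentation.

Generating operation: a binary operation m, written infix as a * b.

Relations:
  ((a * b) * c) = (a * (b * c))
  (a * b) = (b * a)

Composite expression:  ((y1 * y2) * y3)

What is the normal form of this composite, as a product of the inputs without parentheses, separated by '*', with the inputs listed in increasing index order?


Shape and order are irrelevant to m; the y-input set decides.
(y1 * y2) spells out as y1 * y2
((y1 * y2) * y3) spells out as y1 * y2 * y3
putting the inputs in ascending order: y1 * y2 * y3

y1 * y2 * y3


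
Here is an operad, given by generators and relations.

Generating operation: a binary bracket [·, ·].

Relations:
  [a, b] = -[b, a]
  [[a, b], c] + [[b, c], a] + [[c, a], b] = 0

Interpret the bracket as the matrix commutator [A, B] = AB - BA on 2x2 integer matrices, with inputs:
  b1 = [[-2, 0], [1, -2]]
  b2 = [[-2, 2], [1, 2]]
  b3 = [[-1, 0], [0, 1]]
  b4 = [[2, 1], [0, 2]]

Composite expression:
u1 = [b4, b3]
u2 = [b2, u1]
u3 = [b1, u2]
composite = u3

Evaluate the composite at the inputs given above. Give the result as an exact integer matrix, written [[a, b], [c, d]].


[[8, 0], [-4, -8]]


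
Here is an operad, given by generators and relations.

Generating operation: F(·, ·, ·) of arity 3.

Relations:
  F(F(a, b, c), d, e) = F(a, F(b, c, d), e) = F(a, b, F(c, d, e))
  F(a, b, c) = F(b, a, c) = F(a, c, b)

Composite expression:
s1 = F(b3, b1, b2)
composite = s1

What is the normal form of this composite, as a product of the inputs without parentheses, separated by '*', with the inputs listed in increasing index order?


b1 * b2 * b3

Shape and order are irrelevant to F; the b-input set decides.
F(b3, b1, b2) linearizes to b3 * b1 * b2
rearranged into index order: b1 * b2 * b3


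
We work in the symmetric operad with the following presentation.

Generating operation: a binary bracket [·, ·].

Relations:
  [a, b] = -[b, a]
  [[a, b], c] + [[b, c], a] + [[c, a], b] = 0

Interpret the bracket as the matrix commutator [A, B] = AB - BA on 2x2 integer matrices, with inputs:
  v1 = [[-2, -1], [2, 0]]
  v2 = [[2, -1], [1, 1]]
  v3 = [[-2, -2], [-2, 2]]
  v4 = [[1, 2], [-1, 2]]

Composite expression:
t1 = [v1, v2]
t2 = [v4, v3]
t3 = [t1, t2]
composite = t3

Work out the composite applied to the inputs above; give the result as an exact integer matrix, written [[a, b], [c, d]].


[[-34, 56], [-52, 34]]

[v1, v2] = [[1, 3], [4, -1]]
[v4, v3] = [[-6, 10], [2, 6]]
[[v1, v2], [v4, v3]] = [[-34, 56], [-52, 34]]


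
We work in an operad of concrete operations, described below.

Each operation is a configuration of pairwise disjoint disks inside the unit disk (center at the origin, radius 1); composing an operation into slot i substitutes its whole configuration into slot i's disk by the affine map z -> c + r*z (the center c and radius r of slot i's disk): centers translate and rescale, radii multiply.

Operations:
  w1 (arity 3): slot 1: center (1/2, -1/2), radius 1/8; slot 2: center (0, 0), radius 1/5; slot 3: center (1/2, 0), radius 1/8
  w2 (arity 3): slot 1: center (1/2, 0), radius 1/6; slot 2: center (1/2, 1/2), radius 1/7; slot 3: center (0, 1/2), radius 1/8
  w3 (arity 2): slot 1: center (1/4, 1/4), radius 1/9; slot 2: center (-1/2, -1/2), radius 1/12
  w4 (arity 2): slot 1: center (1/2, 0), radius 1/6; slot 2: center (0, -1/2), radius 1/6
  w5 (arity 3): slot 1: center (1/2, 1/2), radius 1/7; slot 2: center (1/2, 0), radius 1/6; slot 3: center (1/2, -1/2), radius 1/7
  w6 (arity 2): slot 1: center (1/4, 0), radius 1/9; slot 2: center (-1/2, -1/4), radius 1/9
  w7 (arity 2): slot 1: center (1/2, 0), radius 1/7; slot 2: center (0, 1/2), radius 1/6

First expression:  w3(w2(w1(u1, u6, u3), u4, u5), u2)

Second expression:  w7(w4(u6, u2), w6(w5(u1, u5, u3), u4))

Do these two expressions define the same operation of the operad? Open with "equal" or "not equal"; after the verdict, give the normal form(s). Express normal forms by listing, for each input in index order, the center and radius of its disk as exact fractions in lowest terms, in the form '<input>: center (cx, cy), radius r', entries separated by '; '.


not equal — first u1: center (17/54, 13/54), radius 1/432; u2: center (-1/2, -1/2), radius 1/12; u3: center (17/54, 1/4), radius 1/432; u4: center (11/36, 11/36), radius 1/63; u5: center (1/4, 11/36), radius 1/72; u6: center (11/36, 1/4), radius 1/270, second u1: center (11/216, 55/108), radius 1/378; u2: center (1/2, -1/14), radius 1/42; u3: center (11/216, 53/108), radius 1/378; u4: center (-1/12, 11/24), radius 1/54; u5: center (11/216, 1/2), radius 1/324; u6: center (4/7, 0), radius 1/42


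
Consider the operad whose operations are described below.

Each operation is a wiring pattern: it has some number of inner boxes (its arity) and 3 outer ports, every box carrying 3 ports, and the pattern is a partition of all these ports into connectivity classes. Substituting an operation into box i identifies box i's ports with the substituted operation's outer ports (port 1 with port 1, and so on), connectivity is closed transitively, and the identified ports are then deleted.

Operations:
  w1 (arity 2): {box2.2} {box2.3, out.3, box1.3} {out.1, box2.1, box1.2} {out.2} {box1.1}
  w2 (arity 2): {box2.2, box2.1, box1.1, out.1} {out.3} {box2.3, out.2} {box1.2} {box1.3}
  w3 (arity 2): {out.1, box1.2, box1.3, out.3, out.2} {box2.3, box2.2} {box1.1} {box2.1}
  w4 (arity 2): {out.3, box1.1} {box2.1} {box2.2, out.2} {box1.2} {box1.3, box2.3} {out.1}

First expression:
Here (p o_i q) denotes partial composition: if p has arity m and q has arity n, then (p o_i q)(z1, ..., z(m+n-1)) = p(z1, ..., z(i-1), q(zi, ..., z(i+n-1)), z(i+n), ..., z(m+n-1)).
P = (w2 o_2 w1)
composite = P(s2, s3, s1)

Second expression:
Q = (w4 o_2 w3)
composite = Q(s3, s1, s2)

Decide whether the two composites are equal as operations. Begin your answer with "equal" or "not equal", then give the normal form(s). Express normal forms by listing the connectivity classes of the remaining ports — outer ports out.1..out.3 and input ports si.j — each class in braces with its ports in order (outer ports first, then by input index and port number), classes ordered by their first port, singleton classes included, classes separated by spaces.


not equal: they reduce to {out.1, s1.1, s2.1, s3.2} {out.2, s1.3, s3.3} {out.3} {s1.2} {s2.2} {s2.3} {s3.1} and {out.1} {out.2, s1.2, s1.3, s3.3} {out.3, s3.1} {s1.1} {s2.1} {s2.2, s2.3} {s3.2}

The first expression, normalized: {out.1, s1.1, s2.1, s3.2} {out.2, s1.3, s3.3} {out.3} {s1.2} {s2.2} {s2.3} {s3.1}
The second expression, normalized: {out.1} {out.2, s1.2, s1.3, s3.3} {out.3, s3.1} {s1.1} {s2.1} {s2.2, s2.3} {s3.2}
Distinct normal forms: not equal.


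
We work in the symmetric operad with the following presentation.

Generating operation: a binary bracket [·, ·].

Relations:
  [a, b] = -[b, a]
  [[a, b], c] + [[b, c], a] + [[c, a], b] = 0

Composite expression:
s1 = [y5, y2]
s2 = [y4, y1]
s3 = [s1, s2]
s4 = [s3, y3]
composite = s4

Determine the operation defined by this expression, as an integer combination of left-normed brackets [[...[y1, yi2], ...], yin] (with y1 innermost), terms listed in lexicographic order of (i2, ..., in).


-[[[[y1, y4], y2], y5], y3] + [[[[y1, y4], y5], y2], y3]

In the tensor algebra, words opening y1 carry the y1-anchored form.
Composite bracket: [[[y5, y2], [y4, y1]], y3]
Expanding via [a, b] = ab - ba: 16 signed words (2^4 = 16).
Keep just the words that open with y1:
  sign of y1y4y2y5y3 is -1, so it contributes -[[[[y1, y4], y2], y5], y3]
  sign of y1y4y5y2y3 is +1, so it contributes +[[[[y1, y4], y5], y2], y3]


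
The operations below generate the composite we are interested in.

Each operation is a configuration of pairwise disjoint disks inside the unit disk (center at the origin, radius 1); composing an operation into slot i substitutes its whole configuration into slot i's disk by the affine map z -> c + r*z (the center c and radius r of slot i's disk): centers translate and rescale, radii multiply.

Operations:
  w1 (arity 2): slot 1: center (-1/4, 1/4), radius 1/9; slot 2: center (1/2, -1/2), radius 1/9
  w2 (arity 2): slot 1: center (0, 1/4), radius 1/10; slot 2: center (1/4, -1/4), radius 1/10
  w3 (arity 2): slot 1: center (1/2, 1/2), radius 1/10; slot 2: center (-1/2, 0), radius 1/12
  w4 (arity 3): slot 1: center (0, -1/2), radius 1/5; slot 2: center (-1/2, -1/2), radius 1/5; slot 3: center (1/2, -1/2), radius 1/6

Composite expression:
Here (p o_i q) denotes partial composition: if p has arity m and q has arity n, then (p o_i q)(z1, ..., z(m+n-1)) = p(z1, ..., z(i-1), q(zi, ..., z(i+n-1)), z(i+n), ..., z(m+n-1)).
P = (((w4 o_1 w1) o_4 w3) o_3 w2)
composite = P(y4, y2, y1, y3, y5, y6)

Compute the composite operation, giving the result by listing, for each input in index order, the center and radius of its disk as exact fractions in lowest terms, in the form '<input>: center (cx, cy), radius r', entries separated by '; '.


y1: center (-1/2, -9/20), radius 1/50; y2: center (1/10, -3/5), radius 1/45; y3: center (-9/20, -11/20), radius 1/50; y4: center (-1/20, -9/20), radius 1/45; y5: center (7/12, -5/12), radius 1/60; y6: center (5/12, -1/2), radius 1/72

Affine substitution under w4: radii multiply and y-centers shift.
y4: after 2 affine steps, its disk has center (-1/20, -9/20), radius 1/45
y2: after 2 affine steps, its disk has center (1/10, -3/5), radius 1/45
y1: after 2 affine steps, its disk has center (-1/2, -9/20), radius 1/50
y3: after 2 affine steps, its disk has center (-9/20, -11/20), radius 1/50
y5: after 2 affine steps, its disk has center (7/12, -5/12), radius 1/60
y6: after 2 affine steps, its disk has center (5/12, -1/2), radius 1/72
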